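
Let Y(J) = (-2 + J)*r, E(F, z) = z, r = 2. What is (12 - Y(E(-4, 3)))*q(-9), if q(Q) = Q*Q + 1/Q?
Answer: 7280/9 ≈ 808.89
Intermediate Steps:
Y(J) = -4 + 2*J (Y(J) = (-2 + J)*2 = -4 + 2*J)
q(Q) = 1/Q + Q**2 (q(Q) = Q**2 + 1/Q = 1/Q + Q**2)
(12 - Y(E(-4, 3)))*q(-9) = (12 - (-4 + 2*3))*((1 + (-9)**3)/(-9)) = (12 - (-4 + 6))*(-(1 - 729)/9) = (12 - 1*2)*(-1/9*(-728)) = (12 - 2)*(728/9) = 10*(728/9) = 7280/9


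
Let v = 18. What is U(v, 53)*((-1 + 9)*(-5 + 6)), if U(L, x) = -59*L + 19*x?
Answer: -440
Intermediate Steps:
U(v, 53)*((-1 + 9)*(-5 + 6)) = (-59*18 + 19*53)*((-1 + 9)*(-5 + 6)) = (-1062 + 1007)*(8*1) = -55*8 = -440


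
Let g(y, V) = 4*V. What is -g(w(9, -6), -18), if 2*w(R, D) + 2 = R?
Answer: 72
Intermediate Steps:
w(R, D) = -1 + R/2
-g(w(9, -6), -18) = -4*(-18) = -1*(-72) = 72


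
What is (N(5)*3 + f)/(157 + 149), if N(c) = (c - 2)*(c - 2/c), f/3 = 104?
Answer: 589/510 ≈ 1.1549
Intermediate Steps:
f = 312 (f = 3*104 = 312)
N(c) = (-2 + c)*(c - 2/c)
(N(5)*3 + f)/(157 + 149) = ((-2 + 5² - 2*5 + 4/5)*3 + 312)/(157 + 149) = ((-2 + 25 - 10 + 4*(⅕))*3 + 312)/306 = ((-2 + 25 - 10 + ⅘)*3 + 312)*(1/306) = ((69/5)*3 + 312)*(1/306) = (207/5 + 312)*(1/306) = (1767/5)*(1/306) = 589/510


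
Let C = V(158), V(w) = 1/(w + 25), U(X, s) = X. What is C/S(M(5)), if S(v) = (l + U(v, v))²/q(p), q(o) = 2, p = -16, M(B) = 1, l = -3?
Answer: 1/366 ≈ 0.0027322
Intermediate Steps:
S(v) = (-3 + v)²/2
V(w) = 1/(25 + w)
C = 1/183 (C = 1/(25 + 158) = 1/183 ≈ 0.0054645)
C/S(M(5)) = 1/(183*(((-3 + 1)²/2))) = 1/(183*(((½)*(-2)²))) = 1/(183*(((½)*4))) = (1/183)/2 = (1/183)*(½) = 1/366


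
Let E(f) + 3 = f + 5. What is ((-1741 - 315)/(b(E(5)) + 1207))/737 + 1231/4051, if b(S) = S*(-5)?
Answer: 263741157/874776991 ≈ 0.30150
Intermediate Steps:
E(f) = 2 + f (E(f) = -3 + (f + 5) = -3 + (5 + f) = 2 + f)
b(S) = -5*S
((-1741 - 315)/(b(E(5)) + 1207))/737 + 1231/4051 = ((-1741 - 315)/(-5*(2 + 5) + 1207))/737 + 1231/4051 = -2056/(-5*7 + 1207)*(1/737) + 1231*(1/4051) = -2056/(-35 + 1207)*(1/737) + 1231/4051 = -2056/1172*(1/737) + 1231/4051 = -2056*1/1172*(1/737) + 1231/4051 = -514/293*1/737 + 1231/4051 = -514/215941 + 1231/4051 = 263741157/874776991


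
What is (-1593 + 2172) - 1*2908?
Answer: -2329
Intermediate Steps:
(-1593 + 2172) - 1*2908 = 579 - 2908 = -2329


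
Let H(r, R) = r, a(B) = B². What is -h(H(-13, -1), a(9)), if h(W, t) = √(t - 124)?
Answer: -I*√43 ≈ -6.5574*I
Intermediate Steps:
h(W, t) = √(-124 + t)
-h(H(-13, -1), a(9)) = -√(-124 + 9²) = -√(-124 + 81) = -√(-43) = -I*√43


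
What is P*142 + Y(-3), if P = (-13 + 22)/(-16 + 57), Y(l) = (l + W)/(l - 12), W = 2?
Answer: 19211/615 ≈ 31.237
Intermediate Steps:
Y(l) = (2 + l)/(-12 + l) (Y(l) = (l + 2)/(l - 12) = (2 + l)/(-12 + l))
P = 9/41 ≈ 0.21951
P*142 + Y(-3) = (9/41)*142 + (2 - 3)/(-12 - 3) = 1278/41 - 1/(-15) = 1278/41 - 1/15*(-1) = 1278/41 + 1/15 = 19211/615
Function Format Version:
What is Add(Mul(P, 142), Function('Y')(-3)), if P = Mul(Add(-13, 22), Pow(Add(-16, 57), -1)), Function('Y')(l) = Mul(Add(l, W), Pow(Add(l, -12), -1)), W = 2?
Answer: Rational(19211, 615) ≈ 31.237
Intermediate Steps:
Function('Y')(l) = Mul(Pow(Add(-12, l), -1), Add(2, l)) (Function('Y')(l) = Mul(Add(l, 2), Pow(Add(l, -12), -1)) = Mul(Add(2, l), Pow(Add(-12, l), -1)) = Mul(Pow(Add(-12, l), -1), Add(2, l)))
P = Rational(9, 41) (P = Mul(9, Pow(41, -1)) = Mul(9, Rational(1, 41)) = Rational(9, 41) ≈ 0.21951)
Add(Mul(P, 142), Function('Y')(-3)) = Add(Mul(Rational(9, 41), 142), Mul(Pow(Add(-12, -3), -1), Add(2, -3))) = Add(Rational(1278, 41), Mul(Pow(-15, -1), -1)) = Add(Rational(1278, 41), Mul(Rational(-1, 15), -1)) = Add(Rational(1278, 41), Rational(1, 15)) = Rational(19211, 615)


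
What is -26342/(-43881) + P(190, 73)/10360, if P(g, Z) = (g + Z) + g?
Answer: 292781213/454607160 ≈ 0.64403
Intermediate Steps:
P(g, Z) = Z + 2*g (P(g, Z) = (Z + g) + g = Z + 2*g)
-26342/(-43881) + P(190, 73)/10360 = -26342/(-43881) + (73 + 2*190)/10360 = -26342*(-1/43881) + (73 + 380)*(1/10360) = 26342/43881 + 453*(1/10360) = 26342/43881 + 453/10360 = 292781213/454607160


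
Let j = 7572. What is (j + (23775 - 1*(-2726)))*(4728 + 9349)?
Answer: 479645621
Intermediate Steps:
(j + (23775 - 1*(-2726)))*(4728 + 9349) = (7572 + (23775 - 1*(-2726)))*(4728 + 9349) = (7572 + (23775 + 2726))*14077 = (7572 + 26501)*14077 = 34073*14077 = 479645621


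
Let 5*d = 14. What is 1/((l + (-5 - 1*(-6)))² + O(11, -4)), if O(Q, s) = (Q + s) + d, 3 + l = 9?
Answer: 5/294 ≈ 0.017007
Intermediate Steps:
d = 14/5 (d = (⅕)*14 = 14/5 ≈ 2.8000)
l = 6 (l = -3 + 9 = 6)
O(Q, s) = 14/5 + Q + s (O(Q, s) = (Q + s) + 14/5 = 14/5 + Q + s)
1/((l + (-5 - 1*(-6)))² + O(11, -4)) = 1/((6 + (-5 - 1*(-6)))² + (14/5 + 11 - 4)) = 1/((6 + (-5 + 6))² + 49/5) = 1/((6 + 1)² + 49/5) = 1/(7² + 49/5) = 1/(49 + 49/5) = 1/(294/5) = 5/294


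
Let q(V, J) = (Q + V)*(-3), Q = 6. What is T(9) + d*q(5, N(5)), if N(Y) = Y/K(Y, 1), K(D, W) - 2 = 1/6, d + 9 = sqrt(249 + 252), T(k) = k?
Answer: 306 - 33*sqrt(501) ≈ -432.64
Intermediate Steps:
d = -9 + sqrt(501) (d = -9 + sqrt(249 + 252) = -9 + sqrt(501) ≈ 13.383)
K(D, W) = 13/6 (K(D, W) = 2 + 1/6 = 13/6)
N(Y) = 6*Y/13 (N(Y) = Y/(13/6) = Y*(6/13) = 6*Y/13)
q(V, J) = -18 - 3*V (q(V, J) = (6 + V)*(-3) = -18 - 3*V)
T(9) + d*q(5, N(5)) = 9 + (-9 + sqrt(501))*(-18 - 3*5) = 9 + (-9 + sqrt(501))*(-18 - 15) = 9 + (-9 + sqrt(501))*(-33) = 9 + (297 - 33*sqrt(501)) = 306 - 33*sqrt(501)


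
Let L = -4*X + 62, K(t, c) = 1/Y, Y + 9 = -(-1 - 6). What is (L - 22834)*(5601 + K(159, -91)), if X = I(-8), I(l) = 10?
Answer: -127758606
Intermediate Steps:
X = 10
Y = -2 (Y = -9 - (-1 - 6) = -9 - 1*(-7) = -9 + 7 = -2)
K(t, c) = -1/2 (K(t, c) = 1/(-2) = -1/2)
L = 22 (L = -4*10 + 62 = -40 + 62 = 22)
(L - 22834)*(5601 + K(159, -91)) = (22 - 22834)*(5601 - 1/2) = -22812*11201/2 = -127758606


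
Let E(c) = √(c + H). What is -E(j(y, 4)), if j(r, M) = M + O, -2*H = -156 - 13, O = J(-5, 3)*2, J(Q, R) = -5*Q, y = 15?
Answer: -√554/2 ≈ -11.769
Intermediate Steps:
O = 50 (O = -5*(-5)*2 = 25*2 = 50)
H = 169/2 (H = -(-156 - 13)/2 = -½*(-169) = 169/2 ≈ 84.500)
j(r, M) = 50 + M (j(r, M) = M + 50 = 50 + M)
E(c) = √(169/2 + c) (E(c) = √(c + 169/2) = √(169/2 + c))
-E(j(y, 4)) = -√(338 + 4*(50 + 4))/2 = -√(338 + 4*54)/2 = -√(338 + 216)/2 = -√554/2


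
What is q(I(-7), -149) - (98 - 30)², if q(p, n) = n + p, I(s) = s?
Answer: -4780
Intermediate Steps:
q(I(-7), -149) - (98 - 30)² = (-149 - 7) - (98 - 30)² = -156 - 1*68² = -156 - 1*4624 = -156 - 4624 = -4780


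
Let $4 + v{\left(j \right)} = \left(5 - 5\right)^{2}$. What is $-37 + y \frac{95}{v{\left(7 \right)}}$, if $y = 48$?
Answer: $-1177$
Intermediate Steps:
$v{\left(j \right)} = -4$ ($v{\left(j \right)} = -4 + \left(5 - 5\right)^{2} = -4 + 0^{2} = -4 + 0 = -4$)
$-37 + y \frac{95}{v{\left(7 \right)}} = -37 + 48 \frac{95}{-4} = -37 + 48 \cdot 95 \left(- \frac{1}{4}\right) = -37 + 48 \left(- \frac{95}{4}\right) = -37 - 1140 = -1177$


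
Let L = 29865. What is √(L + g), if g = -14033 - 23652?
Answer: 2*I*√1955 ≈ 88.431*I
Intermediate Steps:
g = -37685
√(L + g) = √(29865 - 37685) = √(-7820) = 2*I*√1955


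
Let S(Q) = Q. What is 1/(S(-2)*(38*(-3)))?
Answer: 1/228 ≈ 0.0043860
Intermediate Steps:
1/(S(-2)*(38*(-3))) = 1/(-76*(-3)) = 1/(-2*(-114)) = 1/228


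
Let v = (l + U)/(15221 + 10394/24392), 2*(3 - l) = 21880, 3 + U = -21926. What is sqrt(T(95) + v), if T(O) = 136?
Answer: 8*sqrt(72069928573751319)/185640513 ≈ 11.569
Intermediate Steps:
U = -21929 (U = -3 - 21926 = -21929)
l = -10937 (l = 3 - 1/2*21880 = 3 - 10940 = -10937)
v = -400833736/185640513 (v = (-10937 - 21929)/(15221 + 10394/24392) = -32866/(15221 + 10394*(1/24392)) = -32866/(15221 + 5197/12196) = -32866/185640513/12196 = -32866*12196/185640513 = -400833736/185640513 ≈ -2.1592)
sqrt(T(95) + v) = sqrt(136 - 400833736/185640513) = sqrt(24846276032/185640513) = 8*sqrt(72069928573751319)/185640513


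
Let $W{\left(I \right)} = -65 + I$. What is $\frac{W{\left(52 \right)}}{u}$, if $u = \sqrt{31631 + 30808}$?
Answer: $- \frac{\sqrt{62439}}{4803} \approx -0.052025$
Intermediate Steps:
$u = \sqrt{62439} \approx 249.88$
$\frac{W{\left(52 \right)}}{u} = \frac{-65 + 52}{\sqrt{62439}} = - 13 \frac{\sqrt{62439}}{62439} = - \frac{\sqrt{62439}}{4803}$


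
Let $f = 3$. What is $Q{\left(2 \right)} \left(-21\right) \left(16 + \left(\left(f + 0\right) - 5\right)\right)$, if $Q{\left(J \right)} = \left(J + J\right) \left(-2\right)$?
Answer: $2352$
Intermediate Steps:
$Q{\left(J \right)} = - 4 J$ ($Q{\left(J \right)} = 2 J \left(-2\right) = - 4 J$)
$Q{\left(2 \right)} \left(-21\right) \left(16 + \left(\left(f + 0\right) - 5\right)\right) = \left(-4\right) 2 \left(-21\right) \left(16 + \left(\left(3 + 0\right) - 5\right)\right) = \left(-8\right) \left(-21\right) \left(16 + \left(3 - 5\right)\right) = 168 \left(16 - 2\right) = 168 \cdot 14 = 2352$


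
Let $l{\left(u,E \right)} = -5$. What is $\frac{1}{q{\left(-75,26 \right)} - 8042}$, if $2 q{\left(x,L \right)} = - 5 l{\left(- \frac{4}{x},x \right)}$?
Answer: $- \frac{2}{16059} \approx -0.00012454$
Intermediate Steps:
$q{\left(x,L \right)} = \frac{25}{2}$ ($q{\left(x,L \right)} = \frac{\left(-5\right) \left(-5\right)}{2} = \frac{1}{2} \cdot 25 = \frac{25}{2}$)
$\frac{1}{q{\left(-75,26 \right)} - 8042} = \frac{1}{\frac{25}{2} - 8042} = \frac{1}{- \frac{16059}{2}} = - \frac{2}{16059}$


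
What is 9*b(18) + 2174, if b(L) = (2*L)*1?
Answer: 2498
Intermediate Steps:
b(L) = 2*L
9*b(18) + 2174 = 9*(2*18) + 2174 = 9*36 + 2174 = 324 + 2174 = 2498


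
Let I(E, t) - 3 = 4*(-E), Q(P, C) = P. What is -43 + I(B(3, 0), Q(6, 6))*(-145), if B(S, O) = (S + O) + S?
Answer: 3002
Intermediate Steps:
B(S, O) = O + 2*S (B(S, O) = (O + S) + S = O + 2*S)
I(E, t) = 3 - 4*E (I(E, t) = 3 + 4*(-E) = 3 - 4*E)
-43 + I(B(3, 0), Q(6, 6))*(-145) = -43 + (3 - 4*(0 + 2*3))*(-145) = -43 + (3 - 4*(0 + 6))*(-145) = -43 + (3 - 4*6)*(-145) = -43 + (3 - 24)*(-145) = -43 - 21*(-145) = -43 + 3045 = 3002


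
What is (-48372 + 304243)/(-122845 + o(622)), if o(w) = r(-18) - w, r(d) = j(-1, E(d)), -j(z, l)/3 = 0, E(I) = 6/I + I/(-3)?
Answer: -255871/123467 ≈ -2.0724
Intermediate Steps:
E(I) = 6/I - I/3 (E(I) = 6/I + I*(-1/3) = 6/I - I/3)
j(z, l) = 0 (j(z, l) = -3*0 = 0)
r(d) = 0
o(w) = -w (o(w) = 0 - w = -w)
(-48372 + 304243)/(-122845 + o(622)) = (-48372 + 304243)/(-122845 - 1*622) = 255871/(-122845 - 622) = 255871/(-123467) = 255871*(-1/123467) = -255871/123467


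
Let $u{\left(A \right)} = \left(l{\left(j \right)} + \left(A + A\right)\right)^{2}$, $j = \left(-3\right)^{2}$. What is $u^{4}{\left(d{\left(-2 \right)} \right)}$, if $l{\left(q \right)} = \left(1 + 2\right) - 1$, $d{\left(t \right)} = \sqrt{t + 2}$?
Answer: $256$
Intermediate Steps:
$d{\left(t \right)} = \sqrt{2 + t}$
$j = 9$
$l{\left(q \right)} = 2$ ($l{\left(q \right)} = 3 - 1 = 2$)
$u{\left(A \right)} = \left(2 + 2 A\right)^{2}$ ($u{\left(A \right)} = \left(2 + \left(A + A\right)\right)^{2} = \left(2 + 2 A\right)^{2}$)
$u^{4}{\left(d{\left(-2 \right)} \right)} = \left(4 \left(1 + \sqrt{2 - 2}\right)^{2}\right)^{4} = \left(4 \left(1 + \sqrt{0}\right)^{2}\right)^{4} = \left(4 \left(1 + 0\right)^{2}\right)^{4} = \left(4 \cdot 1^{2}\right)^{4} = \left(4 \cdot 1\right)^{4} = 4^{4} = 256$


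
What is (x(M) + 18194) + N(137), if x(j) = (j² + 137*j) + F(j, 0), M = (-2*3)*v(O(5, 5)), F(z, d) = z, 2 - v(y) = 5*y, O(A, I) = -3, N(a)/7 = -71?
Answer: 14025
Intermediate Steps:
N(a) = -497 (N(a) = 7*(-71) = -497)
v(y) = 2 - 5*y
M = -102 (M = (-2*3)*(2 - 5*(-3)) = -6*(2 + 15) = -6*17 = -102)
x(j) = j² + 138*j (x(j) = (j² + 137*j) + j = j² + 138*j)
(x(M) + 18194) + N(137) = (-102*(138 - 102) + 18194) - 497 = (-102*36 + 18194) - 497 = (-3672 + 18194) - 497 = 14522 - 497 = 14025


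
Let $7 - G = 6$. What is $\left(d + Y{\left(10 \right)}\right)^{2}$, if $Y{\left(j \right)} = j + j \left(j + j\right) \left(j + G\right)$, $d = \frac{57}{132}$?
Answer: $\frac{9459313081}{1936} \approx 4.886 \cdot 10^{6}$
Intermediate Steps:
$d = \frac{19}{44}$ ($d = 57 \cdot \frac{1}{132} = \frac{19}{44} \approx 0.43182$)
$G = 1$ ($G = 7 - 6 = 1$)
$Y{\left(j \right)} = j + 2 j^{2} \left(1 + j\right)$ ($Y{\left(j \right)} = j + j \left(j + j\right) \left(j + 1\right) = j + j 2 j \left(1 + j\right) = j + 2 j^{2} \left(1 + j\right)$)
$\left(d + Y{\left(10 \right)}\right)^{2} = \left(\frac{19}{44} + 10 \left(1 + 2 \cdot 10 + 2 \cdot 10^{2}\right)\right)^{2} = \left(\frac{19}{44} + 10 \left(1 + 20 + 2 \cdot 100\right)\right)^{2} = \left(\frac{19}{44} + 10 \left(1 + 20 + 200\right)\right)^{2} = \left(\frac{19}{44} + 10 \cdot 221\right)^{2} = \left(\frac{19}{44} + 2210\right)^{2} = \left(\frac{97259}{44}\right)^{2} = \frac{9459313081}{1936}$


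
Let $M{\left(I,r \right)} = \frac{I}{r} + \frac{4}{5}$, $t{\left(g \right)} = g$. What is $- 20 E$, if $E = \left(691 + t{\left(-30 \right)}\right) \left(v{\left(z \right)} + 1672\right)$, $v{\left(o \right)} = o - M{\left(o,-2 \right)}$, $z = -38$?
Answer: $-21339724$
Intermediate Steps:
$M{\left(I,r \right)} = \frac{4}{5} + \frac{I}{r}$ ($M{\left(I,r \right)} = \frac{I}{r} + 4 \cdot \frac{1}{5} = \frac{I}{r} + \frac{4}{5} = \frac{4}{5} + \frac{I}{r}$)
$v{\left(o \right)} = - \frac{4}{5} + \frac{3 o}{2}$ ($v{\left(o \right)} = o - \left(\frac{4}{5} + \frac{o}{-2}\right) = o - \left(\frac{4}{5} + o \left(- \frac{1}{2}\right)\right) = o - \left(\frac{4}{5} - \frac{o}{2}\right) = o + \left(- \frac{4}{5} + \frac{o}{2}\right) = - \frac{4}{5} + \frac{3 o}{2}$)
$E = \frac{5334931}{5}$ ($E = \left(691 - 30\right) \left(\left(- \frac{4}{5} + \frac{3}{2} \left(-38\right)\right) + 1672\right) = 661 \left(\left(- \frac{4}{5} - 57\right) + 1672\right) = 661 \left(- \frac{289}{5} + 1672\right) = 661 \cdot \frac{8071}{5} = \frac{5334931}{5} \approx 1.067 \cdot 10^{6}$)
$- 20 E = \left(-20\right) \frac{5334931}{5} = -21339724$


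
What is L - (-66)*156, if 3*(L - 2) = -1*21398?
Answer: 9496/3 ≈ 3165.3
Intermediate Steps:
L = -21392/3 (L = 2 + (-1*21398)/3 = 2 + (1/3)*(-21398) = 2 - 21398/3 = -21392/3 ≈ -7130.7)
L - (-66)*156 = -21392/3 - (-66)*156 = -21392/3 - 1*(-10296) = -21392/3 + 10296 = 9496/3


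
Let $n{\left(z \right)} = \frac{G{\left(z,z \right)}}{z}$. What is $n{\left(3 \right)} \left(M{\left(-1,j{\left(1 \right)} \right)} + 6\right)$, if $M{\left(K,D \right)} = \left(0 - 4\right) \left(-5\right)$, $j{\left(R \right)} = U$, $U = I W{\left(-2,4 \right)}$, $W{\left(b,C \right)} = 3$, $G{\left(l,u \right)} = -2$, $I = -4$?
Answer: $- \frac{52}{3} \approx -17.333$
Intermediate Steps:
$n{\left(z \right)} = - \frac{2}{z}$
$U = -12$ ($U = \left(-4\right) 3 = -12$)
$j{\left(R \right)} = -12$
$M{\left(K,D \right)} = 20$ ($M{\left(K,D \right)} = \left(-4\right) \left(-5\right) = 20$)
$n{\left(3 \right)} \left(M{\left(-1,j{\left(1 \right)} \right)} + 6\right) = - \frac{2}{3} \left(20 + 6\right) = \left(-2\right) \frac{1}{3} \cdot 26 = \left(- \frac{2}{3}\right) 26 = - \frac{52}{3}$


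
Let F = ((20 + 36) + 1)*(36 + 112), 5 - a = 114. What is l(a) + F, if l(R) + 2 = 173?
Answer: 8607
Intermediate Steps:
a = -109 (a = 5 - 1*114 = 5 - 114 = -109)
l(R) = 171 (l(R) = -2 + 173 = 171)
F = 8436 (F = (56 + 1)*148 = 57*148 = 8436)
l(a) + F = 171 + 8436 = 8607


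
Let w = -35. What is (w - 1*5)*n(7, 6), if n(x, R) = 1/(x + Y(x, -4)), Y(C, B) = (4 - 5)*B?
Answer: -40/11 ≈ -3.6364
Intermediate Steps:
Y(C, B) = -B
n(x, R) = 1/(4 + x) (n(x, R) = 1/(x - 1*(-4)) = 1/(x + 4) = 1/(4 + x))
(w - 1*5)*n(7, 6) = (-35 - 1*5)/(4 + 7) = (-35 - 5)/11 = -40*1/11 = -40/11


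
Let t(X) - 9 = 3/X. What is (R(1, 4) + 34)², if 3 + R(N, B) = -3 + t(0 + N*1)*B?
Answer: 5776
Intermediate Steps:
t(X) = 9 + 3/X
R(N, B) = -6 + B*(9 + 3/N) (R(N, B) = -3 + (-3 + (9 + 3/(0 + N*1))*B) = -3 + (-3 + (9 + 3/(0 + N))*B) = -3 + (-3 + (9 + 3/N)*B) = -3 + (-3 + B*(9 + 3/N)) = -6 + B*(9 + 3/N))
(R(1, 4) + 34)² = ((-6 + 9*4 + 3*4/1) + 34)² = ((-6 + 36 + 3*4*1) + 34)² = ((-6 + 36 + 12) + 34)² = (42 + 34)² = 76² = 5776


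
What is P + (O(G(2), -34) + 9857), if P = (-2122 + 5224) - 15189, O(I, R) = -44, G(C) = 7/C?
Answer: -2274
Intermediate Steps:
P = -12087 (P = 3102 - 15189 = -12087)
P + (O(G(2), -34) + 9857) = -12087 + (-44 + 9857) = -12087 + 9813 = -2274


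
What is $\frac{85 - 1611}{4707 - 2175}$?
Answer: $- \frac{763}{1266} \approx -0.60269$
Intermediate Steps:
$\frac{85 - 1611}{4707 - 2175} = - \frac{1526}{2532} = \left(-1526\right) \frac{1}{2532} = - \frac{763}{1266}$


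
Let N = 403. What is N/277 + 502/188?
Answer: 107409/26038 ≈ 4.1251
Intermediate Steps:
N/277 + 502/188 = 403/277 + 502/188 = 403*(1/277) + 502*(1/188) = 403/277 + 251/94 = 107409/26038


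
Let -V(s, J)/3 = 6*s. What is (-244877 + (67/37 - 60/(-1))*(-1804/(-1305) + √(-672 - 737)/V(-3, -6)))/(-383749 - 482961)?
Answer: 11819760197/41849092350 - 2287*I*√1409/1731686580 ≈ 0.28244 - 4.9574e-5*I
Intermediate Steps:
V(s, J) = -18*s
(-244877 + (67/37 - 60/(-1))*(-1804/(-1305) + √(-672 - 737)/V(-3, -6)))/(-383749 - 482961) = (-244877 + (67/37 - 60/(-1))*(-1804/(-1305) + √(-672 - 737)/((-18*(-3)))))/(-383749 - 482961) = (-244877 + (67*(1/37) - 60*(-1))*(-1804*(-1/1305) + √(-1409)/54))/(-866710) = (-244877 + (67/37 + 60)*(1804/1305 + (I*√1409)*(1/54)))*(-1/866710) = (-244877 + 2287*(1804/1305 + I*√1409/54)/37)*(-1/866710) = (-244877 + (4125748/48285 + 2287*I*√1409/1998))*(-1/866710) = (-11819760197/48285 + 2287*I*√1409/1998)*(-1/866710) = 11819760197/41849092350 - 2287*I*√1409/1731686580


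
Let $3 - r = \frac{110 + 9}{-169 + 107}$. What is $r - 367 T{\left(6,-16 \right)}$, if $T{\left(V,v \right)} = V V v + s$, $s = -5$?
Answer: $\frac{13220379}{62} \approx 2.1323 \cdot 10^{5}$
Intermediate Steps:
$T{\left(V,v \right)} = -5 + v V^{2}$ ($T{\left(V,v \right)} = V V v - 5 = V^{2} v - 5 = v V^{2} - 5 = -5 + v V^{2}$)
$r = \frac{305}{62}$ ($r = 3 - \frac{110 + 9}{-169 + 107} = 3 - \frac{119}{-62} = 3 - 119 \left(- \frac{1}{62}\right) = 3 - - \frac{119}{62} = 3 + \frac{119}{62} = \frac{305}{62} \approx 4.9194$)
$r - 367 T{\left(6,-16 \right)} = \frac{305}{62} - 367 \left(-5 - 16 \cdot 6^{2}\right) = \frac{305}{62} - 367 \left(-5 - 576\right) = \frac{305}{62} - -213227 = \frac{305}{62} + 213227 = \frac{13220379}{62}$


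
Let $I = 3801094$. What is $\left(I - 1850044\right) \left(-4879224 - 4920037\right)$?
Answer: $-19118848174050$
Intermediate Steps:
$\left(I - 1850044\right) \left(-4879224 - 4920037\right) = \left(3801094 - 1850044\right) \left(-4879224 - 4920037\right) = 1951050 \left(-9799261\right) = -19118848174050$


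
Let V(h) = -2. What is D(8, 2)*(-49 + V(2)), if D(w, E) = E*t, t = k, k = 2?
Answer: -204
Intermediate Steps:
t = 2
D(w, E) = 2*E (D(w, E) = E*2 = 2*E)
D(8, 2)*(-49 + V(2)) = (2*2)*(-49 - 2) = 4*(-51) = -204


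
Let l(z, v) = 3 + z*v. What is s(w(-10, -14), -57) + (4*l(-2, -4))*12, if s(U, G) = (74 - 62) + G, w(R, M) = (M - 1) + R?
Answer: 483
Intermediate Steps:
w(R, M) = -1 + M + R (w(R, M) = (-1 + M) + R = -1 + M + R)
s(U, G) = 12 + G
l(z, v) = 3 + v*z
s(w(-10, -14), -57) + (4*l(-2, -4))*12 = (12 - 57) + (4*(3 - 4*(-2)))*12 = -45 + (4*(3 + 8))*12 = -45 + (4*11)*12 = -45 + 44*12 = -45 + 528 = 483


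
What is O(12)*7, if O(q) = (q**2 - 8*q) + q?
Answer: 420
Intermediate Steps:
O(q) = q**2 - 7*q
O(12)*7 = (12*(-7 + 12))*7 = (12*5)*7 = 60*7 = 420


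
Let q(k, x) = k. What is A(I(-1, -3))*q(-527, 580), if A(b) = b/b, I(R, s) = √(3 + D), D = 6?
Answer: -527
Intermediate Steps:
I(R, s) = 3 (I(R, s) = √(3 + 6) = √9 = 3)
A(b) = 1
A(I(-1, -3))*q(-527, 580) = 1*(-527) = -527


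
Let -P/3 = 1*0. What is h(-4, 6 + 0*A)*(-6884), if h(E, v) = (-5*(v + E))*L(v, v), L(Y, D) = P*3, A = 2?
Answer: 0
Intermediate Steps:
P = 0 (P = -3*0 = 0)
L(Y, D) = 0 (L(Y, D) = 0*3 = 0)
h(E, v) = 0 (h(E, v) = -5*(v + E)*0 = -5*(E + v)*0 = (-5*E - 5*v)*0 = 0)
h(-4, 6 + 0*A)*(-6884) = 0*(-6884) = 0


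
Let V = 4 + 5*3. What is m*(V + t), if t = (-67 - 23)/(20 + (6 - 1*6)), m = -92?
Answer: -1334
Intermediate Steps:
V = 19 (V = 4 + 15 = 19)
t = -9/2 (t = -90/(20 + (6 - 6)) = -90/(20 + 0) = -90/20 = -90*1/20 = -9/2 ≈ -4.5000)
m*(V + t) = -92*(19 - 9/2) = -92*29/2 = -1334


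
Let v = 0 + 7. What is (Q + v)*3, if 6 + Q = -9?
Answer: -24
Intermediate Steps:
Q = -15 (Q = -6 - 9 = -15)
v = 7
(Q + v)*3 = (-15 + 7)*3 = -8*3 = -24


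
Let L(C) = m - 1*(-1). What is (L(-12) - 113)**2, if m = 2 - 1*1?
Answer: 12321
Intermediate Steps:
m = 1 (m = 2 - 1 = 1)
L(C) = 2 (L(C) = 1 - 1*(-1) = 1 + 1 = 2)
(L(-12) - 113)**2 = (2 - 113)**2 = (-111)**2 = 12321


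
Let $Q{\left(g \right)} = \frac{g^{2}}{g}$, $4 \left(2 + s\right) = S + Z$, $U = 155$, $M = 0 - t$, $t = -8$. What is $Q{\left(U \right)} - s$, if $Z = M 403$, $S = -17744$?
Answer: $3787$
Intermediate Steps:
$M = 8$ ($M = 0 - -8 = 0 + 8 = 8$)
$Z = 3224$ ($Z = 8 \cdot 403 = 3224$)
$s = -3632$ ($s = -2 + \frac{-17744 + 3224}{4} = -2 + \frac{1}{4} \left(-14520\right) = -2 - 3630 = -3632$)
$Q{\left(g \right)} = g$
$Q{\left(U \right)} - s = 155 - -3632 = 155 + 3632 = 3787$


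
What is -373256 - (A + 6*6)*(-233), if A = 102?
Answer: -341102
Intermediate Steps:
-373256 - (A + 6*6)*(-233) = -373256 - (102 + 6*6)*(-233) = -373256 - (102 + 36)*(-233) = -373256 - 138*(-233) = -373256 - 1*(-32154) = -373256 + 32154 = -341102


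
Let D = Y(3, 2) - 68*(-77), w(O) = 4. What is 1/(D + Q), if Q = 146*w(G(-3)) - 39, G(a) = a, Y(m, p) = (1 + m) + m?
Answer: 1/5788 ≈ 0.00017277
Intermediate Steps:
Y(m, p) = 1 + 2*m
Q = 545 (Q = 146*4 - 39 = 584 - 39 = 545)
D = 5243 (D = (1 + 2*3) - 68*(-77) = (1 + 6) + 5236 = 7 + 5236 = 5243)
1/(D + Q) = 1/(5243 + 545) = 1/5788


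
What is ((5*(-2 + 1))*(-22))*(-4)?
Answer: -440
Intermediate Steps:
((5*(-2 + 1))*(-22))*(-4) = ((5*(-1))*(-22))*(-4) = -5*(-22)*(-4) = 110*(-4) = -440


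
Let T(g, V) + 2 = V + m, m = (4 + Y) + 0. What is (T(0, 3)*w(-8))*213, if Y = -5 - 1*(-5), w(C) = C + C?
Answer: -17040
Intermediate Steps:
w(C) = 2*C
Y = 0 (Y = -5 + 5 = 0)
m = 4 (m = (4 + 0) + 0 = 4 + 0 = 4)
T(g, V) = 2 + V (T(g, V) = -2 + (V + 4) = -2 + (4 + V) = 2 + V)
(T(0, 3)*w(-8))*213 = ((2 + 3)*(2*(-8)))*213 = (5*(-16))*213 = -80*213 = -17040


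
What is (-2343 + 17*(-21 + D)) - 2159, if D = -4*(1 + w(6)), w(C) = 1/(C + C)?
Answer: -14798/3 ≈ -4932.7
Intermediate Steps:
w(C) = 1/(2*C)
D = -13/3 (D = -4*(1 + (½)/6) = -4*(1 + (½)*(⅙)) = -4*(1 + 1/12) = -4*13/12 = -13/3 ≈ -4.3333)
(-2343 + 17*(-21 + D)) - 2159 = (-2343 + 17*(-21 - 13/3)) - 2159 = (-2343 + 17*(-76/3)) - 2159 = (-2343 - 1292/3) - 2159 = -8321/3 - 2159 = -14798/3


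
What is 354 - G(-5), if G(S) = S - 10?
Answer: 369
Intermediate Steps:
G(S) = -10 + S
354 - G(-5) = 354 - (-10 - 5) = 354 - 1*(-15) = 354 + 15 = 369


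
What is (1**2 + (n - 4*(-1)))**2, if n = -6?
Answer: 1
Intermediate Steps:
(1**2 + (n - 4*(-1)))**2 = (1**2 + (-6 - 4*(-1)))**2 = (1 + (-6 + 4))**2 = (1 - 2)**2 = (-1)**2 = 1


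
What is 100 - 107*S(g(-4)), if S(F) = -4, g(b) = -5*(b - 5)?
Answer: 528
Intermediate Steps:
g(b) = 25 - 5*b (g(b) = -5*(-5 + b) = 25 - 5*b)
100 - 107*S(g(-4)) = 100 - 107*(-4) = 100 + 428 = 528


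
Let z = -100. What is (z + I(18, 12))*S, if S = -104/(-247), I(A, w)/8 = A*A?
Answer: 19936/19 ≈ 1049.3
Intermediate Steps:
I(A, w) = 8*A² (I(A, w) = 8*(A*A) = 8*A²)
S = 8/19 (S = -104*(-1/247) = 8/19 ≈ 0.42105)
(z + I(18, 12))*S = (-100 + 8*18²)*(8/19) = (-100 + 8*324)*(8/19) = (-100 + 2592)*(8/19) = 2492*(8/19) = 19936/19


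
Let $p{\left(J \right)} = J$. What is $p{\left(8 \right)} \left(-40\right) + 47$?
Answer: $-273$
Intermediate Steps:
$p{\left(8 \right)} \left(-40\right) + 47 = 8 \left(-40\right) + 47 = -320 + 47 = -273$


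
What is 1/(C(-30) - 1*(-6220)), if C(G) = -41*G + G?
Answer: 1/7420 ≈ 0.00013477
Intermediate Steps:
C(G) = -40*G
1/(C(-30) - 1*(-6220)) = 1/(-40*(-30) - 1*(-6220)) = 1/(1200 + 6220) = 1/7420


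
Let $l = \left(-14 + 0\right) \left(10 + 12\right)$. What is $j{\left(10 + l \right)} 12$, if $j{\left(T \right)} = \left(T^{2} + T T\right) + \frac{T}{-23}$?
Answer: $\frac{49023384}{23} \approx 2.1315 \cdot 10^{6}$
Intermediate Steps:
$l = -308$ ($l = \left(-14\right) 22 = -308$)
$j{\left(T \right)} = 2 T^{2} - \frac{T}{23}$ ($j{\left(T \right)} = \left(T^{2} + T^{2}\right) + T \left(- \frac{1}{23}\right) = 2 T^{2} - \frac{T}{23}$)
$j{\left(10 + l \right)} 12 = \frac{\left(10 - 308\right) \left(-1 + 46 \left(10 - 308\right)\right)}{23} \cdot 12 = \frac{1}{23} \left(-298\right) \left(-1 + 46 \left(-298\right)\right) 12 = \frac{1}{23} \left(-298\right) \left(-1 - 13708\right) 12 = \frac{1}{23} \left(-298\right) \left(-13709\right) 12 = \frac{4085282}{23} \cdot 12 = \frac{49023384}{23}$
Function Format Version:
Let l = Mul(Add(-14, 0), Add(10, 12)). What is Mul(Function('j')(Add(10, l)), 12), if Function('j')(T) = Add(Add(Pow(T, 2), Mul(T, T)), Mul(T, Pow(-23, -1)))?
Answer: Rational(49023384, 23) ≈ 2.1315e+6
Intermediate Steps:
l = -308 (l = Mul(-14, 22) = -308)
Function('j')(T) = Add(Mul(2, Pow(T, 2)), Mul(Rational(-1, 23), T)) (Function('j')(T) = Add(Add(Pow(T, 2), Pow(T, 2)), Mul(T, Rational(-1, 23))) = Add(Mul(2, Pow(T, 2)), Mul(Rational(-1, 23), T)))
Mul(Function('j')(Add(10, l)), 12) = Mul(Mul(Rational(1, 23), Add(10, -308), Add(-1, Mul(46, Add(10, -308)))), 12) = Mul(Mul(Rational(1, 23), -298, Add(-1, Mul(46, -298))), 12) = Mul(Mul(Rational(1, 23), -298, Add(-1, -13708)), 12) = Mul(Mul(Rational(1, 23), -298, -13709), 12) = Mul(Rational(4085282, 23), 12) = Rational(49023384, 23)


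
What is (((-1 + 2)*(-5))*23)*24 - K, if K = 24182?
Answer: -26942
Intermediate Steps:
(((-1 + 2)*(-5))*23)*24 - K = (((-1 + 2)*(-5))*23)*24 - 1*24182 = ((1*(-5))*23)*24 - 24182 = -5*23*24 - 24182 = -115*24 - 24182 = -2760 - 24182 = -26942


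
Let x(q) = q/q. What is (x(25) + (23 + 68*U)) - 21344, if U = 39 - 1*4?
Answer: -18940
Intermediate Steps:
U = 35 (U = 39 - 4 = 35)
x(q) = 1
(x(25) + (23 + 68*U)) - 21344 = (1 + (23 + 68*35)) - 21344 = (1 + (23 + 2380)) - 21344 = (1 + 2403) - 21344 = 2404 - 21344 = -18940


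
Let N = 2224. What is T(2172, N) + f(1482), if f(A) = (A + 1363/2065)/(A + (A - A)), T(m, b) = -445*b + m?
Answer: -3022097295947/3060330 ≈ -9.8751e+5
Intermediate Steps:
T(m, b) = m - 445*b
f(A) = (1363/2065 + A)/A (f(A) = (A + 1363*(1/2065))/(A + 0) = (A + 1363/2065)/A = (1363/2065 + A)/A)
T(2172, N) + f(1482) = (2172 - 445*2224) + (1363/2065 + 1482)/1482 = (2172 - 989680) + (1/1482)*(3061693/2065) = -987508 + 3061693/3060330 = -3022097295947/3060330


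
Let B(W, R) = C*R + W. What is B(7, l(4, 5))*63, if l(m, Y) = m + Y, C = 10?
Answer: 6111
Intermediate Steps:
l(m, Y) = Y + m
B(W, R) = W + 10*R (B(W, R) = 10*R + W = W + 10*R)
B(7, l(4, 5))*63 = (7 + 10*(5 + 4))*63 = (7 + 10*9)*63 = (7 + 90)*63 = 97*63 = 6111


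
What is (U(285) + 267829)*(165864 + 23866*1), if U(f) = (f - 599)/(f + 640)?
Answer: 9400799376406/185 ≈ 5.0815e+10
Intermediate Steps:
U(f) = (-599 + f)/(640 + f)
(U(285) + 267829)*(165864 + 23866*1) = ((-599 + 285)/(640 + 285) + 267829)*(165864 + 23866*1) = (-314/925 + 267829)*(165864 + 23866) = ((1/925)*(-314) + 267829)*189730 = (-314/925 + 267829)*189730 = (247741511/925)*189730 = 9400799376406/185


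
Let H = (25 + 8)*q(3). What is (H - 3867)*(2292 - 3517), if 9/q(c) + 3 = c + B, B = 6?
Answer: 9352875/2 ≈ 4.6764e+6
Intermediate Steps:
q(c) = 9/(3 + c) (q(c) = 9/(-3 + (c + 6)) = 9/(-3 + (6 + c)) = 9/(3 + c))
H = 99/2 (H = (25 + 8)*(9/(3 + 3)) = 33*(9/6) = 33*(9*(1/6)) = 33*(3/2) = 99/2 ≈ 49.500)
(H - 3867)*(2292 - 3517) = (99/2 - 3867)*(2292 - 3517) = -7635/2*(-1225) = 9352875/2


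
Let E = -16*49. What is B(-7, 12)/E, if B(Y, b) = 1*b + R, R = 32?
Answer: -11/196 ≈ -0.056122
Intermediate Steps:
E = -784
B(Y, b) = 32 + b (B(Y, b) = 1*b + 32 = b + 32 = 32 + b)
B(-7, 12)/E = (32 + 12)/(-784) = 44*(-1/784) = -11/196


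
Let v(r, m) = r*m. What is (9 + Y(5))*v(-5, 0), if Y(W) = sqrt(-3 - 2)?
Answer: 0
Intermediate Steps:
Y(W) = I*sqrt(5) (Y(W) = sqrt(-5) = I*sqrt(5))
v(r, m) = m*r
(9 + Y(5))*v(-5, 0) = (9 + I*sqrt(5))*(0*(-5)) = (9 + I*sqrt(5))*0 = 0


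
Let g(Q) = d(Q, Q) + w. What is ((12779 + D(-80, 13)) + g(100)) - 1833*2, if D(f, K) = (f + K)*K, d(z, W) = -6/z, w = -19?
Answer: 411147/50 ≈ 8222.9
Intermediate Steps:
g(Q) = -19 - 6/Q (g(Q) = -6/Q - 19 = -19 - 6/Q)
D(f, K) = K*(K + f) (D(f, K) = (K + f)*K = K*(K + f))
((12779 + D(-80, 13)) + g(100)) - 1833*2 = ((12779 + 13*(13 - 80)) + (-19 - 6/100)) - 1833*2 = ((12779 + 13*(-67)) + (-19 - 6*1/100)) - 1*3666 = ((12779 - 871) + (-19 - 3/50)) - 3666 = (11908 - 953/50) - 3666 = 594447/50 - 3666 = 411147/50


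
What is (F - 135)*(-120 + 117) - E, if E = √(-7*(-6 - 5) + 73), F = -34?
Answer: 507 - 5*√6 ≈ 494.75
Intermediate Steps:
E = 5*√6 (E = √(-7*(-11) + 73) = √(77 + 73) = √150 = 5*√6 ≈ 12.247)
(F - 135)*(-120 + 117) - E = (-34 - 135)*(-120 + 117) - 5*√6 = -169*(-3) - 5*√6 = 507 - 5*√6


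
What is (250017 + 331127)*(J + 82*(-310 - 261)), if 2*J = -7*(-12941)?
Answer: -888278604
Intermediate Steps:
J = 90587/2 (J = (-7*(-12941))/2 = (1/2)*90587 = 90587/2 ≈ 45294.)
(250017 + 331127)*(J + 82*(-310 - 261)) = (250017 + 331127)*(90587/2 + 82*(-310 - 261)) = 581144*(90587/2 + 82*(-571)) = 581144*(90587/2 - 46822) = 581144*(-3057/2) = -888278604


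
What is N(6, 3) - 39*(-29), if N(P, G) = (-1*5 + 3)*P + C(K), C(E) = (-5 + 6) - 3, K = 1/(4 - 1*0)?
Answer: 1117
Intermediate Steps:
K = ¼ (K = 1/(4 + 0) = 1/4 = ¼ ≈ 0.25000)
C(E) = -2 (C(E) = 1 - 3 = -2)
N(P, G) = -2 - 2*P (N(P, G) = (-1*5 + 3)*P - 2 = (-5 + 3)*P - 2 = -2*P - 2 = -2 - 2*P)
N(6, 3) - 39*(-29) = (-2 - 2*6) - 39*(-29) = (-2 - 12) + 1131 = -14 + 1131 = 1117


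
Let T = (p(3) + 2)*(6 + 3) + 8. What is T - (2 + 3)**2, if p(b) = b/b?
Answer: 10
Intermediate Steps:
p(b) = 1
T = 35 (T = (1 + 2)*(6 + 3) + 8 = 3*9 + 8 = 27 + 8 = 35)
T - (2 + 3)**2 = 35 - (2 + 3)**2 = 35 - 1*5**2 = 35 - 1*25 = 35 - 25 = 10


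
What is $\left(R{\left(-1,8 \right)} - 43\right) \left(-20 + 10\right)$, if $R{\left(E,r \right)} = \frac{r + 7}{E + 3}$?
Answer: $355$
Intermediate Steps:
$R{\left(E,r \right)} = \frac{7 + r}{3 + E}$
$\left(R{\left(-1,8 \right)} - 43\right) \left(-20 + 10\right) = \left(\frac{7 + 8}{3 - 1} - 43\right) \left(-20 + 10\right) = \left(\frac{1}{2} \cdot 15 - 43\right) \left(-10\right) = \left(\frac{15}{2} - 43\right) \left(-10\right) = \left(- \frac{71}{2}\right) \left(-10\right) = 355$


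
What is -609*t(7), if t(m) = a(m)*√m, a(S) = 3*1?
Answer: -1827*√7 ≈ -4833.8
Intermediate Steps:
a(S) = 3
t(m) = 3*√m
-609*t(7) = -1827*√7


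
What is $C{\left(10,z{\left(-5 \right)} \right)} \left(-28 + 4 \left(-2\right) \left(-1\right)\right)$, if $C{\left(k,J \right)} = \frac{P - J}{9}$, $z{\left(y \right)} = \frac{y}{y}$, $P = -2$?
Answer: $\frac{20}{3} \approx 6.6667$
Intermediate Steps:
$z{\left(y \right)} = 1$
$C{\left(k,J \right)} = - \frac{2}{9} - \frac{J}{9}$ ($C{\left(k,J \right)} = \frac{-2 - J}{9} = \left(-2 - J\right) \frac{1}{9} = - \frac{2}{9} - \frac{J}{9}$)
$C{\left(10,z{\left(-5 \right)} \right)} \left(-28 + 4 \left(-2\right) \left(-1\right)\right) = \left(- \frac{2}{9} - \frac{1}{9}\right) \left(-28 + 4 \left(-2\right) \left(-1\right)\right) = \left(- \frac{2}{9} - \frac{1}{9}\right) \left(-28 - -8\right) = - \frac{-28 + 8}{3} = \left(- \frac{1}{3}\right) \left(-20\right) = \frac{20}{3}$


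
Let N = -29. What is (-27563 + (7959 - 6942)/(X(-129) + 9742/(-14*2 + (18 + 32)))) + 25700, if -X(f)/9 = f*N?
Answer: -680915331/365488 ≈ -1863.0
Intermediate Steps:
X(f) = 261*f (X(f) = -9*f*(-29) = -(-261)*f = 261*f)
(-27563 + (7959 - 6942)/(X(-129) + 9742/(-14*2 + (18 + 32)))) + 25700 = (-27563 + (7959 - 6942)/(261*(-129) + 9742/(-14*2 + (18 + 32)))) + 25700 = (-27563 + 1017/(-33669 + 9742/(-28 + 50))) + 25700 = (-27563 + 1017/(-33669 + 9742/22)) + 25700 = (-27563 + 1017/(-33669 + 9742*(1/22))) + 25700 = (-27563 + 1017/(-33669 + 4871/11)) + 25700 = (-27563 + 1017/(-365488/11)) + 25700 = (-27563 + 1017*(-11/365488)) + 25700 = (-27563 - 11187/365488) + 25700 = -10073956931/365488 + 25700 = -680915331/365488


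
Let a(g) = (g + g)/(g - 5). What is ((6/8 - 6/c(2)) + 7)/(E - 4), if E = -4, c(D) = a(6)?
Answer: -29/32 ≈ -0.90625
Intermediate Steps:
a(g) = 2*g/(-5 + g) (a(g) = (2*g)/(-5 + g) = 2*g/(-5 + g))
c(D) = 12 (c(D) = 2*6/(-5 + 6) = 2*6/1 = 2*6*1 = 12)
((6/8 - 6/c(2)) + 7)/(E - 4) = ((6/8 - 6/12) + 7)/(-4 - 4) = ((6*(⅛) - 6*1/12) + 7)/(-8) = ((¾ - ½) + 7)*(-⅛) = (¼ + 7)*(-⅛) = (29/4)*(-⅛) = -29/32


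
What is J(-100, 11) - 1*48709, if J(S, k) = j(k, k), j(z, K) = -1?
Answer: -48710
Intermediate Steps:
J(S, k) = -1
J(-100, 11) - 1*48709 = -1 - 1*48709 = -1 - 48709 = -48710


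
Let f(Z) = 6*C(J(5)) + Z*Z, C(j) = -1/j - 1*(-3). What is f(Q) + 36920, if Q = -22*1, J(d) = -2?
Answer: 37425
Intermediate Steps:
C(j) = 3 - 1/j (C(j) = -1/j + 3 = 3 - 1/j)
Q = -22
f(Z) = 21 + Z**2 (f(Z) = 6*(3 - 1/(-2)) + Z*Z = 6*(3 - 1*(-1/2)) + Z**2 = 6*(3 + 1/2) + Z**2 = 6*(7/2) + Z**2 = 21 + Z**2)
f(Q) + 36920 = (21 + (-22)**2) + 36920 = (21 + 484) + 36920 = 505 + 36920 = 37425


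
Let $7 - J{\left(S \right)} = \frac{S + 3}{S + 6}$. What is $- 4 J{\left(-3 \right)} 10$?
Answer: $-280$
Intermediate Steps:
$J{\left(S \right)} = 7 - \frac{3 + S}{6 + S}$ ($J{\left(S \right)} = 7 - \frac{S + 3}{S + 6} = 7 - \frac{3 + S}{6 + S}$)
$- 4 J{\left(-3 \right)} 10 = - 4 \frac{3 \left(13 + 2 \left(-3\right)\right)}{6 - 3} \cdot 10 = - 4 \frac{3 \left(13 - 6\right)}{3} \cdot 10 = - 4 \cdot 3 \cdot \frac{1}{3} \cdot 7 \cdot 10 = \left(-4\right) 7 \cdot 10 = \left(-28\right) 10 = -280$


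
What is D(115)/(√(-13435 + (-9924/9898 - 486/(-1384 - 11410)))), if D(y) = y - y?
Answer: 0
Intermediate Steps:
D(y) = 0
D(115)/(√(-13435 + (-9924/9898 - 486/(-1384 - 11410)))) = 0/(√(-13435 + (-9924/9898 - 486/(-1384 - 11410)))) = 0/(√(-13435 + (-9924*1/9898 - 486/(-12794)))) = 0/(√(-13435 + (-4962/4949 - 486*(-1/12794)))) = 0/(√(-13435 + (-4962/4949 + 243/6397))) = 0/(√(-13435 - 30539307/31658753)) = 0/(√(-425365885862/31658753)) = 0/((I*√274827622757780614/4522679)) = 0*(-7*I*√274827622757780614/425365885862) = 0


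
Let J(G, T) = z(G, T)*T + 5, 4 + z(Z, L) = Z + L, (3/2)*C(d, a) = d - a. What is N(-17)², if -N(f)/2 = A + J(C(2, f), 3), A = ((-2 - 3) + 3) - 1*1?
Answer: 5476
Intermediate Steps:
C(d, a) = -2*a/3 + 2*d/3 (C(d, a) = 2*(d - a)/3 = -2*a/3 + 2*d/3)
z(Z, L) = -4 + L + Z (z(Z, L) = -4 + (Z + L) = -4 + (L + Z) = -4 + L + Z)
J(G, T) = 5 + T*(-4 + G + T) (J(G, T) = (-4 + T + G)*T + 5 = (-4 + G + T)*T + 5 = T*(-4 + G + T) + 5 = 5 + T*(-4 + G + T))
A = -3 (A = (-5 + 3) - 1 = -2 - 1 = -3)
N(f) = -6 + 4*f (N(f) = -2*(-3 + (5 + 3*(-4 + (-2*f/3 + (⅔)*2) + 3))) = -2*(-3 + (5 + 3*(-4 + (-2*f/3 + 4/3) + 3))) = -2*(-3 + (5 + 3*(-4 + (4/3 - 2*f/3) + 3))) = -2*(-3 + (5 + 3*(⅓ - 2*f/3))) = -2*(-3 + (5 + (1 - 2*f))) = -2*(-3 + (6 - 2*f)) = -2*(3 - 2*f) = -6 + 4*f)
N(-17)² = (-6 + 4*(-17))² = (-6 - 68)² = (-74)² = 5476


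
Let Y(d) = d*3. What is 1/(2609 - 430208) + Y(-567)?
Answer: -727345900/427599 ≈ -1701.0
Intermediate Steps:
Y(d) = 3*d
1/(2609 - 430208) + Y(-567) = 1/(2609 - 430208) + 3*(-567) = 1/(-427599) - 1701 = -1/427599 - 1701 = -727345900/427599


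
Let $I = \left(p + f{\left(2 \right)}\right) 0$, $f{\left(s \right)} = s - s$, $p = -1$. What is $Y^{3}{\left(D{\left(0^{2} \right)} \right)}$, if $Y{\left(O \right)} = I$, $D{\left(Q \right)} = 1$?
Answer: $0$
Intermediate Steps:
$f{\left(s \right)} = 0$
$I = 0$ ($I = \left(-1 + 0\right) 0 = \left(-1\right) 0 = 0$)
$Y{\left(O \right)} = 0$
$Y^{3}{\left(D{\left(0^{2} \right)} \right)} = 0^{3} = 0$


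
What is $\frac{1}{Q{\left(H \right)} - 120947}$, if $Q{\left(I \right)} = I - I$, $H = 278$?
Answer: $- \frac{1}{120947} \approx -8.2681 \cdot 10^{-6}$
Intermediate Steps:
$Q{\left(I \right)} = 0$
$\frac{1}{Q{\left(H \right)} - 120947} = \frac{1}{0 - 120947} = \frac{1}{-120947} = - \frac{1}{120947}$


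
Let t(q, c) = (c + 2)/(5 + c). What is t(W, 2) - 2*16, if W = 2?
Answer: -220/7 ≈ -31.429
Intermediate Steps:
t(q, c) = (2 + c)/(5 + c)
t(W, 2) - 2*16 = (2 + 2)/(5 + 2) - 2*16 = 4/7 - 32 = -220/7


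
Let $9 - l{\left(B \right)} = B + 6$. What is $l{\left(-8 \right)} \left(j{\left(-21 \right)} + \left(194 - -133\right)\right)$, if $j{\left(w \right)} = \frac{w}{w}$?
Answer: $3608$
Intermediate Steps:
$j{\left(w \right)} = 1$
$l{\left(B \right)} = 3 - B$ ($l{\left(B \right)} = 9 - \left(B + 6\right) = 9 - \left(6 + B\right) = 3 - B$)
$l{\left(-8 \right)} \left(j{\left(-21 \right)} + \left(194 - -133\right)\right) = \left(3 - -8\right) \left(1 + \left(194 - -133\right)\right) = \left(3 + 8\right) \left(1 + \left(194 + 133\right)\right) = 11 \left(1 + 327\right) = 11 \cdot 328 = 3608$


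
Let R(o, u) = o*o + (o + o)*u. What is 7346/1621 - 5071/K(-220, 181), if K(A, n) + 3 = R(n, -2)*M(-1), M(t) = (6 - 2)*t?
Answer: 949617337/207732771 ≈ 4.5713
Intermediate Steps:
M(t) = 4*t
R(o, u) = o**2 + 2*o*u (R(o, u) = o**2 + (2*o)*u = o**2 + 2*o*u)
K(A, n) = -3 - 4*n*(-4 + n) (K(A, n) = -3 + (n*(n + 2*(-2)))*(4*(-1)) = -3 + (n*(n - 4))*(-4) = -3 + (n*(-4 + n))*(-4) = -3 - 4*n*(-4 + n))
7346/1621 - 5071/K(-220, 181) = 7346/1621 - 5071/(-3 - 4*181*(-4 + 181)) = 7346*(1/1621) - 5071/(-3 - 4*181*177) = 7346/1621 - 5071/(-3 - 128148) = 7346/1621 - 5071/(-128151) = 7346/1621 - 5071*(-1/128151) = 7346/1621 + 5071/128151 = 949617337/207732771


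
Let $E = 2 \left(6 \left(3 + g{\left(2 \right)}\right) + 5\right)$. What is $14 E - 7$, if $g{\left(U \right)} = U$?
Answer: $973$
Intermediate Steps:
$E = 70$ ($E = 2 \left(6 \left(3 + 2\right) + 5\right) = 2 \left(6 \cdot 5 + 5\right) = 2 \left(30 + 5\right) = 2 \cdot 35 = 70$)
$14 E - 7 = 14 \cdot 70 - 7 = 980 - 7 = 973$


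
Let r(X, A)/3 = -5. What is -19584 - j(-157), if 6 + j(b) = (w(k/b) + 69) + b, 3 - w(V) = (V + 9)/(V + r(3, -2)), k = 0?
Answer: -97468/5 ≈ -19494.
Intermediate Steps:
r(X, A) = -15 (r(X, A) = 3*(-5) = -15)
w(V) = 3 - (9 + V)/(-15 + V) (w(V) = 3 - (V + 9)/(V - 15) = 3 - (9 + V)/(-15 + V))
j(b) = 333/5 + b (j(b) = -6 + ((2*(-27 + 0/b)/(-15 + 0/b) + 69) + b) = -6 + ((2*(-27 + 0)/(-15 + 0) + 69) + b) = -6 + ((2*(-27)/(-15) + 69) + b) = -6 + ((2*(-1/15)*(-27) + 69) + b) = -6 + ((18/5 + 69) + b) = -6 + (363/5 + b) = 333/5 + b)
-19584 - j(-157) = -19584 - (333/5 - 157) = -19584 - 1*(-452/5) = -19584 + 452/5 = -97468/5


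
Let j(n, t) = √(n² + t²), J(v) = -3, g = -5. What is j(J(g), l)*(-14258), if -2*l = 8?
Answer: -71290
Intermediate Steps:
l = -4 (l = -½*8 = -4)
j(J(g), l)*(-14258) = √((-3)² + (-4)²)*(-14258) = √(9 + 16)*(-14258) = √25*(-14258) = 5*(-14258) = -71290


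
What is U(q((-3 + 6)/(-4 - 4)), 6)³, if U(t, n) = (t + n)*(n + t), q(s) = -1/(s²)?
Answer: 1000000/531441 ≈ 1.8817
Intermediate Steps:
q(s) = -1/s²
U(t, n) = (n + t)² (U(t, n) = (n + t)*(n + t) = (n + t)²)
U(q((-3 + 6)/(-4 - 4)), 6)³ = ((6 - 1/((-3 + 6)/(-4 - 4))²)²)³ = ((6 - 1/(3/(-8))²)²)³ = ((6 - 1/(3*(-⅛))²)²)³ = ((6 - 1/(-3/8)²)²)³ = ((6 - 1*64/9)²)³ = ((6 - 64/9)²)³ = ((-10/9)²)³ = (100/81)³ = 1000000/531441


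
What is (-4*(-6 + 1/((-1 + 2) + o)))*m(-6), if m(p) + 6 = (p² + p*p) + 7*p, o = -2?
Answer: 672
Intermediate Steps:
m(p) = -6 + 2*p² + 7*p (m(p) = -6 + ((p² + p*p) + 7*p) = -6 + ((p² + p²) + 7*p) = -6 + (2*p² + 7*p) = -6 + 2*p² + 7*p)
(-4*(-6 + 1/((-1 + 2) + o)))*m(-6) = (-4*(-6 + 1/((-1 + 2) - 2)))*(-6 + 2*(-6)² + 7*(-6)) = (-4*(-6 + 1/(1 - 2)))*(-6 + 2*36 - 42) = (-4*(-6 + 1/(-1)))*(-6 + 72 - 42) = -4*(-6 - 1)*24 = -4*(-7)*24 = 28*24 = 672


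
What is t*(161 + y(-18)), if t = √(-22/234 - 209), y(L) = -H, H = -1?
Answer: 216*I*√19877/13 ≈ 2342.5*I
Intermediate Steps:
y(L) = 1 (y(L) = -1*(-1) = 1)
t = 4*I*√19877/39 (t = √(-22*1/234 - 209) = √(-11/117 - 209) = √(-24464/117) = 4*I*√19877/39 ≈ 14.46*I)
t*(161 + y(-18)) = (4*I*√19877/39)*(161 + 1) = (4*I*√19877/39)*162 = 216*I*√19877/13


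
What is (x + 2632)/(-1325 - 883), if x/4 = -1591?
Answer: 311/184 ≈ 1.6902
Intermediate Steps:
x = -6364 (x = 4*(-1591) = -6364)
(x + 2632)/(-1325 - 883) = (-6364 + 2632)/(-1325 - 883) = -3732/(-2208) = -3732*(-1/2208) = 311/184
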